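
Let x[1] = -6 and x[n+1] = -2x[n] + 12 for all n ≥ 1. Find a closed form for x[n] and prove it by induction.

Claim: x[n] = 5·(-2)^n + 4.

Base case: x[1] = -6, and 5·(-2)^1 + 4 = -10 + 4 = -6.
Assume x[m] = 5·(-2)^m + 4 for some m ≥ 1.
Then x[m+1] = -2x[m] + 12 = -2·(5·(-2)^m + 4) + 12 = -10·(-2)^m − 8 + 12 = 5·(-2)^{m+1} + 4.
Hence x[n] = 5·(-2)^n + 4 for every n ≥ 1, by induction.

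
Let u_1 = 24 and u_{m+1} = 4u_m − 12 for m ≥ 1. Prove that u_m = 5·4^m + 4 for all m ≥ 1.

Base case: u_1 = 24, and 5·4^1 + 4 = 20 + 4 = 24.
Assume u_r = 5·4^r + 4 for some r ≥ 1.
Then u_{r+1} = 4u_r − 12 = 4·(5·4^r + 4) − 12 = 20·4^r + 16 − 12 = 5·4^{r+1} + 4.
Hence u_m = 5·4^m + 4 for every m ≥ 1, by induction.

u_m = 5·4^m + 4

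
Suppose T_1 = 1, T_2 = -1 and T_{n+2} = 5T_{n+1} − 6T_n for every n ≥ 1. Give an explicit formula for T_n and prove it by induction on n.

Claim: T_n = -3^n + 2·2^n.

Base cases: T_1 = 1 and -3^1 + 2·2^1 = 1; T_2 = -1 and -3^2 + 2·2^2 = -1.
Assume T_j = -3^j + 2·2^j for all 1 ≤ j ≤ r, where r ≥ 2.
Then T_{r+1} = 5T_r − 6T_{r−1} = 5·(-3^r + 2·2^r) − 6·(-3^{r−1} + 2·2^{r−1}) = -(5·3 − 6)3^{r−1} + 2·(5·2 − 6)2^{r−1} = -9·3^{r−1} + 8·2^{r−1} = -3^{r+1} + 2·2^{r+1}.
Hence T_n = -3^n + 2·2^n for every n ≥ 1, by strong induction.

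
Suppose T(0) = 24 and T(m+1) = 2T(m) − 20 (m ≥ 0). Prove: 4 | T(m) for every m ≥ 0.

Base case: T(0) = 24 = 4·6, so 4 | T(0).
Assume 4 | T(k), so T(k) = 4t for some integer t.
Then T(k+1) = 2T(k) − 20 = 2·(4t) − 20 = 4(2t − 5), so 4 | T(k+1).
By induction, 4 | T(m) for all m ≥ 0.

4 | T(m)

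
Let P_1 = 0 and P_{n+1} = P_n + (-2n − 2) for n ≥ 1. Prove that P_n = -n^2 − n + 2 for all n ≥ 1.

Base case: P_1 = 0, and -1^2 − 1 + 2 = 0.
Assume P_j = -j^2 − j + 2.
Then P_{j+1} = P_j + (-2j − 2) = (-j^2 − j + 2) + (-2j − 2) = -j^2 − 3j,
and -(j+1)^2 − (j+1) + 2 = -j^2 − 3j.
This completes the inductive step, so P_n = -n^2 − n + 2 for all n ≥ 1.

P_n = -n^2 − n + 2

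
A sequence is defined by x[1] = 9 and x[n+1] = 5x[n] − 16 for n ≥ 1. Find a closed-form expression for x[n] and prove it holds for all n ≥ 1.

Claim: x[n] = 5^n + 4.

Base case: x[1] = 9, and 5^1 + 4 = 5 + 4 = 9.
Assume x[m] = 5^m + 4 for some m ≥ 1.
Then x[m+1] = 5x[m] − 16 = 5·(5^m + 4) − 16 = 5^{m+1} + 20 − 16 = 5^{m+1} + 4.
Hence x[n] = 5^n + 4 for every n ≥ 1, by induction.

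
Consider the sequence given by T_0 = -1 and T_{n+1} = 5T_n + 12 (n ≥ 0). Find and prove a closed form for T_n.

Claim: T_n = 2·5^n − 3.

Base case: T_0 = -1, and 2·5^0 − 3 = 2 − 3 = -1.
Assume T_k = 2·5^k − 3 for some k ≥ 0.
Then T_{k+1} = 5T_k + 12 = 5·(2·5^k − 3) + 12 = 10·5^k − 15 + 12 = 2·5^{k+1} − 3.
So the formula holds for k+1, and by induction T_n = 2·5^n − 3 for all n ≥ 0.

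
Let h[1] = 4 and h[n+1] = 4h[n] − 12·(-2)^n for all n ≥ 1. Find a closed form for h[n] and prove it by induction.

Claim: h[n] = 2·4^n + 2·(-2)^n.

Base case: h[1] = 4, and 2·4^1 + 2·(-2)^1 = 8 − 4 = 4.
Assume h[j] = 2·4^j + 2·(-2)^j for some j ≥ 1.
Then h[j+1] = 4h[j] − 12·(-2)^j = 4·(2·4^j + 2·(-2)^j) − 12·(-2)^j = 2·4^{j+1} + 8·(-2)^j − 12·(-2)^j = 2·4^{j+1} − 4·(-2)^j = 2·4^{j+1} + 2·(-2)^{j+1}.
So the formula holds for j+1, and by induction h[n] = 2·4^n + 2·(-2)^n for all n ≥ 1.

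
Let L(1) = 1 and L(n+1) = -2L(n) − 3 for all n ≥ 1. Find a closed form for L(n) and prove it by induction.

Claim: L(n) = -(-2)^n − 1.

Base case: L(1) = 1, and -(-2)^1 − 1 = 2 − 1 = 1.
Assume L(r) = -(-2)^r − 1 for some r ≥ 1.
Then L(r+1) = -2L(r) − 3 = -2·(-(-2)^r − 1) − 3 = 2·(-2)^r + 2 − 3 = -(-2)^{r+1} − 1.
By induction, L(n) = -(-2)^n − 1 for all n ≥ 1.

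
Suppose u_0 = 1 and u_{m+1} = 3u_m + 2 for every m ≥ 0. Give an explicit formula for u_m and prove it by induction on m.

Claim: u_m = 2·3^m − 1.

Base case: u_0 = 1, and 2·3^0 − 1 = 2 − 1 = 1.
Assume u_k = 2·3^k − 1 for some k ≥ 0.
Then u_{k+1} = 3u_k + 2 = 3·(2·3^k − 1) + 2 = 6·3^k − 3 + 2 = 2·3^{k+1} − 1.
This completes the inductive step, so u_m = 2·3^m − 1 for all m ≥ 0.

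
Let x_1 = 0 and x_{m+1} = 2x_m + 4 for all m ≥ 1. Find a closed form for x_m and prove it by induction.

Claim: x_m = 2^{m+1} − 4.

Base case: x_1 = 0, and 2^{1+1} − 4 = 4 − 4 = 0.
Assume x_j = 2^{j+1} − 4 for some j ≥ 1.
Then x_{j+1} = 2x_j + 4 = 2·(2^{j+1} − 4) + 4 = 2^{j+2} − 8 + 4 = 2^{j+2} − 4.
By induction, x_m = 2^{m+1} − 4 for all m ≥ 1.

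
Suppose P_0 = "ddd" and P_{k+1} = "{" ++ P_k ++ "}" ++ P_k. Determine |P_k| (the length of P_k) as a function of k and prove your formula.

Claim: |P_k| = 5·2^k − 2.

Base case: |P_0| = 3, and 5·2^0 − 2 = 3.
Assume |P_j| = 5·2^j − 2.
Then |P_{j+1}| = 1 + |P_j| + 1 + |P_j| = 2|P_j| + 2 = 2(5·2^j − 2) + 2 = 5·2^{j+1} − 4 + 2 = 5·2^{j+1} − 2.
This completes the inductive step, so |P_k| = 5·2^k − 2 for all k ≥ 0.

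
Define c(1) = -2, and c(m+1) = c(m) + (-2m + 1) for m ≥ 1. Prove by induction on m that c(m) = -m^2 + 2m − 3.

Base case: c(1) = -2, and -1^2 + 2·1 − 3 = -2.
Assume c(r) = -r^2 + 2r − 3.
Then c(r+1) = c(r) + (-2r + 1) = (-r^2 + 2r − 3) + (-2r + 1) = -r^2 − 2,
and -(r+1)^2 + 2·(r+1) − 3 = -r^2 − 2.
This completes the inductive step, so c(m) = -m^2 + 2m − 3 for all m ≥ 1.

c(m) = -m^2 + 2m − 3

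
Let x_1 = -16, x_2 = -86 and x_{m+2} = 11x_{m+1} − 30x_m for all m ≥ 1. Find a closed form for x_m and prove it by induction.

Claim: x_m = -6^m − 2·5^m.

Base cases: x_1 = -16 and -6^1 − 2·5^1 = -16; x_2 = -86 and -6^2 − 2·5^2 = -86.
Assume x_j = -6^j − 2·5^j for all 1 ≤ j ≤ r, where r ≥ 2.
Then x_{r+1} = 11x_r − 30x_{r−1} = 11·(-6^r − 2·5^r) − 30·(-6^{r−1} − 2·5^{r−1}) = -(11·6 − 30)6^{r−1} − 2·(11·5 − 30)5^{r−1} = -36·6^{r−1} − 50·5^{r−1} = -6^{r+1} − 2·5^{r+1}.
Hence x_m = -6^m − 2·5^m for every m ≥ 1, by strong induction.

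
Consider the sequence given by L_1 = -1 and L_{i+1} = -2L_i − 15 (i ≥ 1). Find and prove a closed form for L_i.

Claim: L_i = -2·(-2)^i − 5.

Base case: L_1 = -1, and -2·(-2)^1 − 5 = 4 − 5 = -1.
Assume L_j = -2·(-2)^j − 5 for some j ≥ 1.
Then L_{j+1} = -2L_j − 15 = -2·(-2·(-2)^j − 5) − 15 = 4·(-2)^j + 10 − 15 = -2·(-2)^{j+1} − 5.
Hence L_i = -2·(-2)^i − 5 for every i ≥ 1, by induction.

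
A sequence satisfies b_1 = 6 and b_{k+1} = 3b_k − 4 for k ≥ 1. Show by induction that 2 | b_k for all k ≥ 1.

Base case: b_1 = 6 = 2·3, so 2 | b_1.
Assume 2 | b_j, so b_j = 2t for some integer t.
Then b_{j+1} = 3b_j − 4 = 3·(2t) − 4 = 2(3t − 2), so 2 | b_{j+1}.
By induction, 2 | b_k for all k ≥ 1.

2 | b_k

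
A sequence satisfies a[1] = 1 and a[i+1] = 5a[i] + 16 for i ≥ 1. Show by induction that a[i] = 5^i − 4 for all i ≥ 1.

Base case: a[1] = 1, and 5^1 − 4 = 5 − 4 = 1.
Assume a[j] = 5^j − 4 for some j ≥ 1.
Then a[j+1] = 5a[j] + 16 = 5·(5^j − 4) + 16 = 5^{j+1} − 20 + 16 = 5^{j+1} − 4.
This completes the inductive step, so a[i] = 5^i − 4 for all i ≥ 1.

a[i] = 5^i − 4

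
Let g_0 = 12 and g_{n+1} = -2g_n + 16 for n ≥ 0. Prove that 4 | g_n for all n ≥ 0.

Base case: g_0 = 12 = 4·3, so 4 | g_0.
Assume 4 | g_k, so g_k = 4t for some integer t.
Then g_{k+1} = -2g_k + 16 = -2·(4t) + 16 = 4(-2t + 4), so 4 | g_{k+1}.
By induction, 4 | g_n for all n ≥ 0.

4 | g_n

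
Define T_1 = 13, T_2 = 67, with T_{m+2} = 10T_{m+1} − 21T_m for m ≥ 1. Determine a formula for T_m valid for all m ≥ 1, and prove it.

Claim: T_m = 7^m + 2·3^m.

Base cases: T_1 = 13 and 7^1 + 2·3^1 = 13; T_2 = 67 and 7^2 + 2·3^2 = 67.
Assume T_j = 7^j + 2·3^j for all 1 ≤ j ≤ k, where k ≥ 2.
Then T_{k+1} = 10T_k − 21T_{k−1} = 10·(7^k + 2·3^k) − 21·(7^{k−1} + 2·3^{k−1}) = (10·7 − 21)7^{k−1} + 2·(10·3 − 21)3^{k−1} = 49·7^{k−1} + 18·3^{k−1} = 7^{k+1} + 2·3^{k+1}.
By strong induction, T_m = 7^m + 2·3^m for all m ≥ 1.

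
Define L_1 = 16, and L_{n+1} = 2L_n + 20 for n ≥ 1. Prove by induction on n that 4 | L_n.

Base case: L_1 = 16 = 4·4, so 4 | L_1.
Assume 4 | L_m, so L_m = 4t for some integer t.
Then L_{m+1} = 2L_m + 20 = 2·(4t) + 20 = 4(2t + 5), so 4 | L_{m+1}.
This completes the inductive step, so 4 | L_n for all n ≥ 1.

4 | L_n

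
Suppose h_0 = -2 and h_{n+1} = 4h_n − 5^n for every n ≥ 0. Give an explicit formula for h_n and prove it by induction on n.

Claim: h_n = -4^n − 5^n.

Base case: h_0 = -2, and -4^0 − 5^0 = -1 − 1 = -2.
Assume h_m = -4^m − 5^m for some m ≥ 0.
Then h_{m+1} = 4h_m − 5^m = 4·(-4^m − 5^m) − 5^m = -4^{m+1} − 4·5^m − 5^m = -4^{m+1} − 5·5^m = -4^{m+1} − 5^{m+1}.
So the formula holds for m+1, and by induction h_n = -4^n − 5^n for all n ≥ 0.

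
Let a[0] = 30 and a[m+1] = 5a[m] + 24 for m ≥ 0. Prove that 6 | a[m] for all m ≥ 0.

Base case: a[0] = 30 = 6·5, so 6 | a[0].
Assume 6 | a[k], so a[k] = 6t for some integer t.
Then a[k+1] = 5a[k] + 24 = 5·(6t) + 24 = 6(5t + 4), so 6 | a[k+1].
This completes the inductive step, so 6 | a[m] for all m ≥ 0.

6 | a[m]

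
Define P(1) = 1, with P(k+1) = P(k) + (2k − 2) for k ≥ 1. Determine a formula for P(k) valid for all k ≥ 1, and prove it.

Claim: P(k) = k^2 − 3k + 3.

Base case: P(1) = 1, and 1^2 − 3·1 + 3 = 1.
Assume P(r) = r^2 − 3r + 3.
Then P(r+1) = P(r) + (2r − 2) = (r^2 − 3r + 3) + (2r − 2) = r^2 − r + 1,
and (r+1)^2 − 3·(r+1) + 3 = r^2 − r + 1.
By induction, P(k) = k^2 − 3k + 3 for all k ≥ 1.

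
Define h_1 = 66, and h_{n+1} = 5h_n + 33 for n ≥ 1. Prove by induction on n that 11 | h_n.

Base case: h_1 = 66 = 11·6, so 11 | h_1.
Assume 11 | h_r, so h_r = 11t for some integer t.
Then h_{r+1} = 5h_r + 33 = 5·(11t) + 33 = 11(5t + 3), so 11 | h_{r+1}.
By induction, 11 | h_n for all n ≥ 1.

11 | h_n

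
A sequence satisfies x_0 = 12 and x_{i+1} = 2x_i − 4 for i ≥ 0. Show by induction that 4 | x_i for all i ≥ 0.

Base case: x_0 = 12 = 4·3, so 4 | x_0.
Assume 4 | x_k, so x_k = 4t for some integer t.
Then x_{k+1} = 2x_k − 4 = 2·(4t) − 4 = 4(2t − 1), so 4 | x_{k+1}.
So the property holds for k+1, and by induction 4 | x_i for all i ≥ 0.

4 | x_i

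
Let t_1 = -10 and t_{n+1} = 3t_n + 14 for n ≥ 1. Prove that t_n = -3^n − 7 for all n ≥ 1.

Base case: t_1 = -10, and -3^1 − 7 = -3 − 7 = -10.
Assume t_r = -3^r − 7 for some r ≥ 1.
Then t_{r+1} = 3t_r + 14 = 3·(-3^r − 7) + 14 = -3^{r+1} − 21 + 14 = -3^{r+1} − 7.
So the formula holds for r+1, and by induction t_n = -3^n − 7 for all n ≥ 1.

t_n = -3^n − 7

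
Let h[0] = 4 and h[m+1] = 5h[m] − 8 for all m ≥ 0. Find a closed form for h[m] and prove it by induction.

Claim: h[m] = 2·5^m + 2.

Base case: h[0] = 4, and 2·5^0 + 2 = 2 + 2 = 4.
Assume h[j] = 2·5^j + 2 for some j ≥ 0.
Then h[j+1] = 5h[j] − 8 = 5·(2·5^j + 2) − 8 = 10·5^j + 10 − 8 = 2·5^{j+1} + 2.
This completes the inductive step, so h[m] = 2·5^m + 2 for all m ≥ 0.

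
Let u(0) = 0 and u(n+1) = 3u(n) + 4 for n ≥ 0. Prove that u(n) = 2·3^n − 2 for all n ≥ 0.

Base case: u(0) = 0, and 2·3^0 − 2 = 2 − 2 = 0.
Assume u(j) = 2·3^j − 2 for some j ≥ 0.
Then u(j+1) = 3u(j) + 4 = 3·(2·3^j − 2) + 4 = 6·3^j − 6 + 4 = 2·3^{j+1} − 2.
Hence u(n) = 2·3^n − 2 for every n ≥ 0, by induction.

u(n) = 2·3^n − 2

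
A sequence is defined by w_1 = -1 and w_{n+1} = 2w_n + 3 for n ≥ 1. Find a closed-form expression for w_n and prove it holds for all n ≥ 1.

Claim: w_n = 2^n − 3.

Base case: w_1 = -1, and 2^1 − 3 = 2 − 3 = -1.
Assume w_m = 2^m − 3 for some m ≥ 1.
Then w_{m+1} = 2w_m + 3 = 2·(2^m − 3) + 3 = 2^{m+1} − 6 + 3 = 2^{m+1} − 3.
Hence w_n = 2^n − 3 for every n ≥ 1, by induction.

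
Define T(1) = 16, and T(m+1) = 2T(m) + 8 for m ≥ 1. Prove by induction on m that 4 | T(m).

Base case: T(1) = 16 = 4·4, so 4 | T(1).
Assume 4 | T(r), so T(r) = 4t for some integer t.
Then T(r+1) = 2T(r) + 8 = 2·(4t) + 8 = 4(2t + 2), so 4 | T(r+1).
So the property holds for r+1, and by induction 4 | T(m) for all m ≥ 1.

4 | T(m)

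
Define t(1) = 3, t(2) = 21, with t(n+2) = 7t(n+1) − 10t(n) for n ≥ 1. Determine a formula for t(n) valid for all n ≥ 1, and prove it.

Claim: t(n) = -2^n + 5^n.

Base cases: t(1) = 3 and -2^1 + 5^1 = 3; t(2) = 21 and -2^2 + 5^2 = 21.
Assume t(j) = -2^j + 5^j for all 1 ≤ j ≤ k, where k ≥ 2.
Then t(k+1) = 7t(k) − 10t(k−1) = 7·(-2^k + 5^k) − 10·(-2^{k−1} + 5^{k−1}) = -(7·2 − 10)2^{k−1} + (7·5 − 10)5^{k−1} = -4·2^{k−1} + 25·5^{k−1} = -2^{k+1} + 5^{k+1}.
This completes the inductive step, so t(n) = -2^n + 5^n for all n ≥ 1.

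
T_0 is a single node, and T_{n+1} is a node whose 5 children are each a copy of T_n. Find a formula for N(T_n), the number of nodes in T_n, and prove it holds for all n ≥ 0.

Claim: N(T_n) = (5^{n+1} − 1)/4.

Base case: N(T_0) = 1, and (5^{0+1} − 1)/4 = 1.
Assume N(T_r) = (5^{r+1} − 1)/4.
Then N(T_{r+1}) = 1 + 5N(T_r) = 1 + 5·(5^{r+1} − 1)/4 = 1 + (5^{r+2} − 5)/4 = (4 + 5^{r+2} − 5)/4 = (5^{r+2} − 1)/4.
By induction, N(T_n) = (5^{n+1} − 1)/4 for all n ≥ 0.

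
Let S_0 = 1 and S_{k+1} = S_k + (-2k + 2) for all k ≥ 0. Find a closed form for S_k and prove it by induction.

Claim: S_k = -k^2 + 3k + 1.

Base case: S_0 = 1, and -0^2 + 3·0 + 1 = 1.
Assume S_r = -r^2 + 3r + 1.
Then S_{r+1} = S_r + (-2r + 2) = (-r^2 + 3r + 1) + (-2r + 2) = -r^2 + r + 3,
and -(r+1)^2 + 3·(r+1) + 1 = -r^2 + r + 3.
This completes the inductive step, so S_k = -k^2 + 3k + 1 for all k ≥ 0.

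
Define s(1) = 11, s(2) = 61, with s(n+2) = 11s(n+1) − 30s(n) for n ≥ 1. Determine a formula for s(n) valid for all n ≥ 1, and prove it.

Claim: s(n) = 5^n + 6^n.

Base cases: s(1) = 11 and 5^1 + 6^1 = 11; s(2) = 61 and 5^2 + 6^2 = 61.
Assume s(j) = 5^j + 6^j for all 1 ≤ j ≤ m, where m ≥ 2.
Then s(m+1) = 11s(m) − 30s(m−1) = 11·(5^m + 6^m) − 30·(5^{m−1} + 6^{m−1}) = (11·5 − 30)5^{m−1} + (11·6 − 30)6^{m−1} = 25·5^{m−1} + 36·6^{m−1} = 5^{m+1} + 6^{m+1}.
This completes the inductive step, so s(n) = 5^n + 6^n for all n ≥ 1.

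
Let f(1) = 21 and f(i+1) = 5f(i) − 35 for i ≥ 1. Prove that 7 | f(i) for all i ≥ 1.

Base case: f(1) = 21 = 7·3, so 7 | f(1).
Assume 7 | f(j), so f(j) = 7t for some integer t.
Then f(j+1) = 5f(j) − 35 = 5·(7t) − 35 = 7(5t − 5), so 7 | f(j+1).
By induction, 7 | f(i) for all i ≥ 1.

7 | f(i)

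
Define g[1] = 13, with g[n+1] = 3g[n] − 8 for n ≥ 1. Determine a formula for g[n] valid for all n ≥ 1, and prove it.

Claim: g[n] = 3^{n+1} + 4.

Base case: g[1] = 13, and 3^{1+1} + 4 = 9 + 4 = 13.
Assume g[j] = 3^{j+1} + 4 for some j ≥ 1.
Then g[j+1] = 3g[j] − 8 = 3·(3^{j+1} + 4) − 8 = 3^{j+2} + 12 − 8 = 3^{j+2} + 4.
This completes the inductive step, so g[n] = 3^{n+1} + 4 for all n ≥ 1.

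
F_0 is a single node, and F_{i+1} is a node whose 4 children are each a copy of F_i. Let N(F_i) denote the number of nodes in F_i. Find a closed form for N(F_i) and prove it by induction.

Claim: N(F_i) = (4^{i+1} − 1)/3.

Base case: N(F_0) = 1, and (4^{0+1} − 1)/3 = 1.
Assume N(F_m) = (4^{m+1} − 1)/3.
Then N(F_{m+1}) = 1 + 4N(F_m) = 1 + 4·(4^{m+1} − 1)/3 = 1 + (4^{m+2} − 4)/3 = (3 + 4^{m+2} − 4)/3 = (4^{m+2} − 1)/3.
By induction, N(F_i) = (4^{i+1} − 1)/3 for all i ≥ 0.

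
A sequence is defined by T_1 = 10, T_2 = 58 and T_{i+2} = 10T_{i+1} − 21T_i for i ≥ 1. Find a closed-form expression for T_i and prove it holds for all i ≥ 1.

Claim: T_i = 3^i + 7^i.

Base cases: T_1 = 10 and 3^1 + 7^1 = 10; T_2 = 58 and 3^2 + 7^2 = 58.
Assume T_j = 3^j + 7^j for all 1 ≤ j ≤ m, where m ≥ 2.
Then T_{m+1} = 10T_m − 21T_{m−1} = 10·(3^m + 7^m) − 21·(3^{m−1} + 7^{m−1}) = (10·3 − 21)3^{m−1} + (10·7 − 21)7^{m−1} = 9·3^{m−1} + 49·7^{m−1} = 3^{m+1} + 7^{m+1}.
So the formula holds for m+1, and by strong induction T_i = 3^i + 7^i for all i ≥ 1.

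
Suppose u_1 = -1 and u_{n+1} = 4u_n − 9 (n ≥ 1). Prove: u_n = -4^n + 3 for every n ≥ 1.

Base case: u_1 = -1, and -4^1 + 3 = -4 + 3 = -1.
Assume u_r = -4^r + 3 for some r ≥ 1.
Then u_{r+1} = 4u_r − 9 = 4·(-4^r + 3) − 9 = -4^{r+1} + 12 − 9 = -4^{r+1} + 3.
This completes the inductive step, so u_n = -4^n + 3 for all n ≥ 1.

u_n = -4^n + 3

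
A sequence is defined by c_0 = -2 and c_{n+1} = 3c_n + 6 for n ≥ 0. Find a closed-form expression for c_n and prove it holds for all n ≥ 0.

Claim: c_n = 3^n − 3.

Base case: c_0 = -2, and 3^0 − 3 = 1 − 3 = -2.
Assume c_m = 3^m − 3 for some m ≥ 0.
Then c_{m+1} = 3c_m + 6 = 3·(3^m − 3) + 6 = 3^{m+1} − 9 + 6 = 3^{m+1} − 3.
By induction, c_n = 3^n − 3 for all n ≥ 0.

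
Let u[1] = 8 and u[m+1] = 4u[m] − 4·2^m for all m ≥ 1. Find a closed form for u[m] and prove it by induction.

Claim: u[m] = 4^m + 2·2^m.

Base case: u[1] = 8, and 4^1 + 2·2^1 = 4 + 4 = 8.
Assume u[r] = 4^r + 2·2^r for some r ≥ 1.
Then u[r+1] = 4u[r] − 4·2^r = 4·(4^r + 2·2^r) − 4·2^r = 4^{r+1} + 8·2^r − 4·2^r = 4^{r+1} + 4·2^r = 4^{r+1} + 2·2^{r+1}.
Hence u[m] = 4^m + 2·2^m for every m ≥ 1, by induction.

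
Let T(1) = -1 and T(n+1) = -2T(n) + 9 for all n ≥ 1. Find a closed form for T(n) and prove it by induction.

Claim: T(n) = 2·(-2)^n + 3.

Base case: T(1) = -1, and 2·(-2)^1 + 3 = -4 + 3 = -1.
Assume T(m) = 2·(-2)^m + 3 for some m ≥ 1.
Then T(m+1) = -2T(m) + 9 = -2·(2·(-2)^m + 3) + 9 = -4·(-2)^m − 6 + 9 = 2·(-2)^{m+1} + 3.
By induction, T(n) = 2·(-2)^n + 3 for all n ≥ 1.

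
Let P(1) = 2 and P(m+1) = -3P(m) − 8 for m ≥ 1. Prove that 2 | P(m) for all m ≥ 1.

Base case: P(1) = 2 = 2·1, so 2 | P(1).
Assume 2 | P(r), so P(r) = 2t for some integer t.
Then P(r+1) = -3P(r) − 8 = -3·(2t) − 8 = 2(-3t − 4), so 2 | P(r+1).
So the property holds for r+1, and by induction 2 | P(m) for all m ≥ 1.

2 | P(m)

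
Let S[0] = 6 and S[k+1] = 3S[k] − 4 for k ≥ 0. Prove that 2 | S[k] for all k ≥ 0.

Base case: S[0] = 6 = 2·3, so 2 | S[0].
Assume 2 | S[r], so S[r] = 2t for some integer t.
Then S[r+1] = 3S[r] − 4 = 3·(2t) − 4 = 2(3t − 2), so 2 | S[r+1].
This completes the inductive step, so 2 | S[k] for all k ≥ 0.

2 | S[k]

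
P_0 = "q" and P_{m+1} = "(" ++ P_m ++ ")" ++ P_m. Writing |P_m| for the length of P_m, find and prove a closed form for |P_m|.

Claim: |P_m| = 3·2^m − 2.

Base case: |P_0| = 1, and 3·2^0 − 2 = 1.
Assume |P_j| = 3·2^j − 2.
Then |P_{j+1}| = 1 + |P_j| + 1 + |P_j| = 2|P_j| + 2 = 2(3·2^j − 2) + 2 = 3·2^{j+1} − 4 + 2 = 3·2^{j+1} − 2.
So the formula holds for j+1, and by induction |P_m| = 3·2^m − 2 for all m ≥ 0.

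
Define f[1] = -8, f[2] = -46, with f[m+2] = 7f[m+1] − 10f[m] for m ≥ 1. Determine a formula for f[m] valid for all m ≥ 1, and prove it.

Claim: f[m] = 2^m − 2·5^m.

Base cases: f[1] = -8 and 2^1 − 2·5^1 = -8; f[2] = -46 and 2^2 − 2·5^2 = -46.
Assume f[i] = 2^i − 2·5^i for all 1 ≤ i ≤ j, where j ≥ 2.
Then f[j+1] = 7f[j] − 10f[j−1] = 7·(2^j − 2·5^j) − 10·(2^{j−1} − 2·5^{j−1}) = (7·2 − 10)2^{j−1} − 2·(7·5 − 10)5^{j−1} = 4·2^{j−1} − 50·5^{j−1} = 2^{j+1} − 2·5^{j+1}.
This completes the inductive step, so f[m] = 2^m − 2·5^m for all m ≥ 1.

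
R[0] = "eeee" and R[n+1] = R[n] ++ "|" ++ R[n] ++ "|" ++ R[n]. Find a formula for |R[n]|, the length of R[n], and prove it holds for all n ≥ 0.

Claim: |R[n]| = 5·3^n − 1.

Base case: |R[0]| = 4, and 5·3^0 − 1 = 4.
Assume |R[r]| = 5·3^r − 1.
Then |R[r+1]| = 3|R[r]| + 2 = 3(5·3^r − 1) + 2 = 5·3^{r+1} − 3 + 2 = 5·3^{r+1} − 1.
By induction, |R[n]| = 5·3^n − 1 for all n ≥ 0.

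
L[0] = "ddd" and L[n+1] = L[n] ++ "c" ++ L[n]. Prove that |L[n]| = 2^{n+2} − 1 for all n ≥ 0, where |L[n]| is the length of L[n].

Base case: |L[0]| = 3, and 2^{0+2} − 1 = 3.
Assume |L[r]| = 2^{r+2} − 1.
Then |L[r+1]| = |L[r]| + 1 + |L[r]| = 2|L[r]| + 1 = 2(2^{r+2} − 1) + 1 = 2^{r+3} − 2 + 1 = 2^{r+3} − 1.
So the formula holds for r+1, and by induction |L[n]| = 2^{n+2} − 1 for all n ≥ 0.

|L[n]| = 2^{n+2} − 1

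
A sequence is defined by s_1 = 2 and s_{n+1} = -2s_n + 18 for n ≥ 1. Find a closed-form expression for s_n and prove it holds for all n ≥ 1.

Claim: s_n = 2·(-2)^n + 6.

Base case: s_1 = 2, and 2·(-2)^1 + 6 = -4 + 6 = 2.
Assume s_m = 2·(-2)^m + 6 for some m ≥ 1.
Then s_{m+1} = -2s_m + 18 = -2·(2·(-2)^m + 6) + 18 = -4·(-2)^m − 12 + 18 = 2·(-2)^{m+1} + 6.
By induction, s_n = 2·(-2)^n + 6 for all n ≥ 1.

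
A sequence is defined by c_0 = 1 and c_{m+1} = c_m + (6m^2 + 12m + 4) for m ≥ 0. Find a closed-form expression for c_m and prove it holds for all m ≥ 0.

Claim: c_m = 2m^3 + 3m^2 − m + 1.

Base case: c_0 = 1, and 2·0^3 + 3·0^2 − 0 + 1 = 1.
Assume c_j = 2j^3 + 3j^2 − j + 1.
Then c_{j+1} = c_j + (6j^2 + 12j + 4) = (2j^3 + 3j^2 − j + 1) + (6j^2 + 12j + 4) = 2j^3 + 9j^2 + 11j + 5,
and 2·(j+1)^3 + 3·(j+1)^2 − (j+1) + 1 = 2j^3 + 9j^2 + 11j + 5.
This completes the inductive step, so c_m = 2m^3 + 3m^2 − m + 1 for all m ≥ 0.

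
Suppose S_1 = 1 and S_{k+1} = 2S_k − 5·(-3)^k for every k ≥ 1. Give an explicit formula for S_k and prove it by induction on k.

Claim: S_k = 2·2^k + (-3)^k.

Base case: S_1 = 1, and 2·2^1 + (-3)^1 = 4 − 3 = 1.
Assume S_j = 2·2^j + (-3)^j for some j ≥ 1.
Then S_{j+1} = 2S_j − 5·(-3)^j = 2·(2·2^j + (-3)^j) − 5·(-3)^j = 2·2^{j+1} + 2·(-3)^j − 5·(-3)^j = 2·2^{j+1} − 3·(-3)^j = 2·2^{j+1} + (-3)^{j+1}.
So the formula holds for j+1, and by induction S_k = 2·2^k + (-3)^k for all k ≥ 1.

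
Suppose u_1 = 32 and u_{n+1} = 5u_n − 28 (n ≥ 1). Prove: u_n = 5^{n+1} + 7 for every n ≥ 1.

Base case: u_1 = 32, and 5^{1+1} + 7 = 25 + 7 = 32.
Assume u_k = 5^{k+1} + 7 for some k ≥ 1.
Then u_{k+1} = 5u_k − 28 = 5·(5^{k+1} + 7) − 28 = 5^{k+2} + 35 − 28 = 5^{k+2} + 7.
By induction, u_n = 5^{n+1} + 7 for all n ≥ 1.

u_n = 5^{n+1} + 7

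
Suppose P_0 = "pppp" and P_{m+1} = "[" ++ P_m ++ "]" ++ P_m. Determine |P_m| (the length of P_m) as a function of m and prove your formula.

Claim: |P_m| = 6·2^m − 2.

Base case: |P_0| = 4, and 6·2^0 − 2 = 4.
Assume |P_k| = 6·2^k − 2.
Then |P_{k+1}| = 1 + |P_k| + 1 + |P_k| = 2|P_k| + 2 = 2(6·2^k − 2) + 2 = 6·2^{k+1} − 4 + 2 = 6·2^{k+1} − 2.
By induction, |P_m| = 6·2^m − 2 for all m ≥ 0.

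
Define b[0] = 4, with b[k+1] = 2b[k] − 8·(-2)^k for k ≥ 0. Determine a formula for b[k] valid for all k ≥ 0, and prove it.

Claim: b[k] = 2·2^k + 2·(-2)^k.

Base case: b[0] = 4, and 2·2^0 + 2·(-2)^0 = 2 + 2 = 4.
Assume b[j] = 2·2^j + 2·(-2)^j for some j ≥ 0.
Then b[j+1] = 2b[j] − 8·(-2)^j = 2·(2·2^j + 2·(-2)^j) − 8·(-2)^j = 2·2^{j+1} + 4·(-2)^j − 8·(-2)^j = 2·2^{j+1} − 4·(-2)^j = 2·2^{j+1} + 2·(-2)^{j+1}.
This completes the inductive step, so b[k] = 2·2^k + 2·(-2)^k for all k ≥ 0.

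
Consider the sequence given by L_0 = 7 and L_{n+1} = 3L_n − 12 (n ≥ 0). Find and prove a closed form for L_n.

Claim: L_n = 3^n + 6.

Base case: L_0 = 7, and 3^0 + 6 = 1 + 6 = 7.
Assume L_m = 3^m + 6 for some m ≥ 0.
Then L_{m+1} = 3L_m − 12 = 3·(3^m + 6) − 12 = 3^{m+1} + 18 − 12 = 3^{m+1} + 6.
This completes the inductive step, so L_n = 3^n + 6 for all n ≥ 0.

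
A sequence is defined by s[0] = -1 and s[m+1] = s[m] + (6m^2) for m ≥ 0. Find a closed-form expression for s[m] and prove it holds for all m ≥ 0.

Claim: s[m] = 2m^3 − 3m^2 + m − 1.

Base case: s[0] = -1, and 2·0^3 − 3·0^2 + 0 − 1 = -1.
Assume s[r] = 2r^3 − 3r^2 + r − 1.
Then s[r+1] = s[r] + (6r^2) = (2r^3 − 3r^2 + r − 1) + (6r^2) = 2r^3 + 3r^2 + r − 1,
and 2·(r+1)^3 − 3·(r+1)^2 + (r+1) − 1 = 2r^3 + 3r^2 + r − 1.
This completes the inductive step, so s[m] = 2m^3 − 3m^2 + m − 1 for all m ≥ 0.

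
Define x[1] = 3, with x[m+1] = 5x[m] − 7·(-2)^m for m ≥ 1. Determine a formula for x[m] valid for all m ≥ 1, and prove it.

Claim: x[m] = 5^m + (-2)^m.

Base case: x[1] = 3, and 5^1 + (-2)^1 = 5 − 2 = 3.
Assume x[k] = 5^k + (-2)^k for some k ≥ 1.
Then x[k+1] = 5x[k] − 7·(-2)^k = 5·(5^k + (-2)^k) − 7·(-2)^k = 5^{k+1} + 5·(-2)^k − 7·(-2)^k = 5^{k+1} − 2·(-2)^k = 5^{k+1} + (-2)^{k+1}.
This completes the inductive step, so x[m] = 5^m + (-2)^m for all m ≥ 1.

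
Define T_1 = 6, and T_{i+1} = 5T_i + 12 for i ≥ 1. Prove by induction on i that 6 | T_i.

Base case: T_1 = 6 = 6·1, so 6 | T_1.
Assume 6 | T_j, so T_j = 6t for some integer t.
Then T_{j+1} = 5T_j + 12 = 5·(6t) + 12 = 6(5t + 2), so 6 | T_{j+1}.
So the property holds for j+1, and by induction 6 | T_i for all i ≥ 1.

6 | T_i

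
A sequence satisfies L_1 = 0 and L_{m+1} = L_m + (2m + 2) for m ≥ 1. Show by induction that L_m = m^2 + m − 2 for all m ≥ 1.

Base case: L_1 = 0, and 1^2 + 1 − 2 = 0.
Assume L_j = j^2 + j − 2.
Then L_{j+1} = L_j + (2j + 2) = (j^2 + j − 2) + (2j + 2) = j^2 + 3j,
and (j+1)^2 + (j+1) − 2 = j^2 + 3j.
Hence L_m = m^2 + m − 2 for every m ≥ 1, by induction.

L_m = m^2 + m − 2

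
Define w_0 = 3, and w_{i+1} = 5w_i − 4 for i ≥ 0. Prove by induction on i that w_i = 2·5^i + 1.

Base case: w_0 = 3, and 2·5^0 + 1 = 2 + 1 = 3.
Assume w_j = 2·5^j + 1 for some j ≥ 0.
Then w_{j+1} = 5w_j − 4 = 5·(2·5^j + 1) − 4 = 10·5^j + 5 − 4 = 2·5^{j+1} + 1.
Hence w_i = 2·5^i + 1 for every i ≥ 0, by induction.

w_i = 2·5^i + 1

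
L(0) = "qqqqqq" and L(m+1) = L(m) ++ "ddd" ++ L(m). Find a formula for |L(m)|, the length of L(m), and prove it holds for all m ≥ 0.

Claim: |L(m)| = 9·2^m − 3.

Base case: |L(0)| = 6, and 9·2^0 − 3 = 6.
Assume |L(r)| = 9·2^r − 3.
Then |L(r+1)| = |L(r)| + 3 + |L(r)| = 2|L(r)| + 3 = 2(9·2^r − 3) + 3 = 9·2^{r+1} − 6 + 3 = 9·2^{r+1} − 3.
This completes the inductive step, so |L(m)| = 9·2^m − 3 for all m ≥ 0.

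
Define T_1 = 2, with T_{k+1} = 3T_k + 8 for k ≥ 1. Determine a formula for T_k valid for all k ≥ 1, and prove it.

Claim: T_k = 2·3^k − 4.

Base case: T_1 = 2, and 2·3^1 − 4 = 6 − 4 = 2.
Assume T_r = 2·3^r − 4 for some r ≥ 1.
Then T_{r+1} = 3T_r + 8 = 3·(2·3^r − 4) + 8 = 6·3^r − 12 + 8 = 2·3^{r+1} − 4.
So the formula holds for r+1, and by induction T_k = 2·3^k − 4 for all k ≥ 1.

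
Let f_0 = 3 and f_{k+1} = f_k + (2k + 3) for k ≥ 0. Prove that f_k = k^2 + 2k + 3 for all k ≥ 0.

Base case: f_0 = 3, and 0^2 + 2·0 + 3 = 3.
Assume f_m = m^2 + 2m + 3.
Then f_{m+1} = f_m + (2m + 3) = (m^2 + 2m + 3) + (2m + 3) = m^2 + 4m + 6,
and (m+1)^2 + 2·(m+1) + 3 = m^2 + 4m + 6.
Hence f_k = k^2 + 2k + 3 for every k ≥ 0, by induction.

f_k = k^2 + 2k + 3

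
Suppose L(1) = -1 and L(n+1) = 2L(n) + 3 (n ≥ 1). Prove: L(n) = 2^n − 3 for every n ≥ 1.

Base case: L(1) = -1, and 2^1 − 3 = 2 − 3 = -1.
Assume L(r) = 2^r − 3 for some r ≥ 1.
Then L(r+1) = 2L(r) + 3 = 2·(2^r − 3) + 3 = 2^{r+1} − 6 + 3 = 2^{r+1} − 3.
So the formula holds for r+1, and by induction L(n) = 2^n − 3 for all n ≥ 1.

L(n) = 2^n − 3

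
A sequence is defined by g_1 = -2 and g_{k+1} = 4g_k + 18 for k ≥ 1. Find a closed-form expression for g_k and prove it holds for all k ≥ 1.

Claim: g_k = 4^k − 6.

Base case: g_1 = -2, and 4^1 − 6 = 4 − 6 = -2.
Assume g_j = 4^j − 6 for some j ≥ 1.
Then g_{j+1} = 4g_j + 18 = 4·(4^j − 6) + 18 = 4^{j+1} − 24 + 18 = 4^{j+1} − 6.
By induction, g_k = 4^k − 6 for all k ≥ 1.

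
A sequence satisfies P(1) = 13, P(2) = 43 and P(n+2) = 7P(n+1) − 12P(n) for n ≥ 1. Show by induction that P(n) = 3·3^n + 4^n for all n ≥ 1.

Base cases: P(1) = 13 and 3·3^1 + 4^1 = 13; P(2) = 43 and 3·3^2 + 4^2 = 43.
Assume P(j) = 3·3^j + 4^j for all 1 ≤ j ≤ r, where r ≥ 2.
Then P(r+1) = 7P(r) − 12P(r−1) = 7·(3·3^r + 4^r) − 12·(3·3^{r−1} + 4^{r−1}) = 3·(7·3 − 12)3^{r−1} + (7·4 − 12)4^{r−1} = 27·3^{r−1} + 16·4^{r−1} = 3·3^{r+1} + 4^{r+1}.
So the formula holds for r+1, and by strong induction P(n) = 3·3^n + 4^n for all n ≥ 1.

P(n) = 3·3^n + 4^n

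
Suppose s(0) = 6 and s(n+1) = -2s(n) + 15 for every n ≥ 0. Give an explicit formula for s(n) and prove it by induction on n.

Claim: s(n) = (-2)^n + 5.

Base case: s(0) = 6, and (-2)^0 + 5 = 1 + 5 = 6.
Assume s(j) = (-2)^j + 5 for some j ≥ 0.
Then s(j+1) = -2s(j) + 15 = -2·((-2)^j + 5) + 15 = -2·(-2)^j − 10 + 15 = (-2)^{j+1} + 5.
By induction, s(n) = (-2)^n + 5 for all n ≥ 0.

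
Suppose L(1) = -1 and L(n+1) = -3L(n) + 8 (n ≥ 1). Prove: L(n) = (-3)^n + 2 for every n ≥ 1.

Base case: L(1) = -1, and (-3)^1 + 2 = -3 + 2 = -1.
Assume L(j) = (-3)^j + 2 for some j ≥ 1.
Then L(j+1) = -3L(j) + 8 = -3·((-3)^j + 2) + 8 = -3·(-3)^j − 6 + 8 = (-3)^{j+1} + 2.
By induction, L(n) = (-3)^n + 2 for all n ≥ 1.

L(n) = (-3)^n + 2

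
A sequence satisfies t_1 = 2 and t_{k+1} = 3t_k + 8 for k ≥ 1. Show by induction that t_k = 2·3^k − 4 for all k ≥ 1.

Base case: t_1 = 2, and 2·3^1 − 4 = 6 − 4 = 2.
Assume t_j = 2·3^j − 4 for some j ≥ 1.
Then t_{j+1} = 3t_j + 8 = 3·(2·3^j − 4) + 8 = 6·3^j − 12 + 8 = 2·3^{j+1} − 4.
Hence t_k = 2·3^k − 4 for every k ≥ 1, by induction.

t_k = 2·3^k − 4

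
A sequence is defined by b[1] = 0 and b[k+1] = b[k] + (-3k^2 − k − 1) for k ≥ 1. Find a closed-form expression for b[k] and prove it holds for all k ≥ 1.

Claim: b[k] = -k^3 + k^2 − k + 1.

Base case: b[1] = 0, and -1^3 + 1^2 − 1 + 1 = 0.
Assume b[m] = -m^3 + m^2 − m + 1.
Then b[m+1] = b[m] + (-3m^2 − m − 1) = (-m^3 + m^2 − m + 1) + (-3m^2 − m − 1) = -m^3 − 2m^2 − 2m,
and -(m+1)^3 + (m+1)^2 − (m+1) + 1 = -m^3 − 2m^2 − 2m.
This completes the inductive step, so b[k] = -k^3 + k^2 − k + 1 for all k ≥ 1.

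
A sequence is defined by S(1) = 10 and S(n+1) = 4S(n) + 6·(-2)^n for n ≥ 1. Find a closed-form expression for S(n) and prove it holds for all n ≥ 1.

Claim: S(n) = 2·4^n − (-2)^n.

Base case: S(1) = 10, and 2·4^1 − (-2)^1 = 8 + 2 = 10.
Assume S(m) = 2·4^m − (-2)^m for some m ≥ 1.
Then S(m+1) = 4S(m) + 6·(-2)^m = 4·(2·4^m − (-2)^m) + 6·(-2)^m = 2·4^{m+1} − 4·(-2)^m + 6·(-2)^m = 2·4^{m+1} + 2·(-2)^m = 2·4^{m+1} − (-2)^{m+1}.
So the formula holds for m+1, and by induction S(n) = 2·4^n − (-2)^n for all n ≥ 1.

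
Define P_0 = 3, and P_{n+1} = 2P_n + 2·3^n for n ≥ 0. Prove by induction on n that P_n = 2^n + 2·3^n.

Base case: P_0 = 3, and 2^0 + 2·3^0 = 1 + 2 = 3.
Assume P_r = 2^r + 2·3^r for some r ≥ 0.
Then P_{r+1} = 2P_r + 2·3^r = 2·(2^r + 2·3^r) + 2·3^r = 2^{r+1} + 4·3^r + 2·3^r = 2^{r+1} + 6·3^r = 2^{r+1} + 2·3^{r+1}.
So the formula holds for r+1, and by induction P_n = 2^n + 2·3^n for all n ≥ 0.

P_n = 2^n + 2·3^n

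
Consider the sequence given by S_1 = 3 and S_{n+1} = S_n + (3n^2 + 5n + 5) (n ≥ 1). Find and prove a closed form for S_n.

Claim: S_n = n^3 + n^2 + 3n − 2.

Base case: S_1 = 3, and 1^3 + 1^2 + 3·1 − 2 = 3.
Assume S_j = j^3 + j^2 + 3j − 2.
Then S_{j+1} = S_j + (3j^2 + 5j + 5) = (j^3 + j^2 + 3j − 2) + (3j^2 + 5j + 5) = j^3 + 4j^2 + 8j + 3,
and (j+1)^3 + (j+1)^2 + 3·(j+1) − 2 = j^3 + 4j^2 + 8j + 3.
By induction, S_n = n^3 + n^2 + 3n − 2 for all n ≥ 1.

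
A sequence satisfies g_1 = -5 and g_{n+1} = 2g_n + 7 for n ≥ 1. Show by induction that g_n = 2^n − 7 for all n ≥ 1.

Base case: g_1 = -5, and 2^1 − 7 = 2 − 7 = -5.
Assume g_r = 2^r − 7 for some r ≥ 1.
Then g_{r+1} = 2g_r + 7 = 2·(2^r − 7) + 7 = 2^{r+1} − 14 + 7 = 2^{r+1} − 7.
By induction, g_n = 2^n − 7 for all n ≥ 1.

g_n = 2^n − 7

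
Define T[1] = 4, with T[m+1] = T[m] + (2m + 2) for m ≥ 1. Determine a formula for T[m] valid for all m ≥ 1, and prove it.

Claim: T[m] = m^2 + m + 2.

Base case: T[1] = 4, and 1^2 + 1 + 2 = 4.
Assume T[k] = k^2 + k + 2.
Then T[k+1] = T[k] + (2k + 2) = (k^2 + k + 2) + (2k + 2) = k^2 + 3k + 4,
and (k+1)^2 + (k+1) + 2 = k^2 + 3k + 4.
By induction, T[m] = m^2 + m + 2 for all m ≥ 1.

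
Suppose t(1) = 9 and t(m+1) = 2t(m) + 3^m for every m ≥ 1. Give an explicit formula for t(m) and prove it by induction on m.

Claim: t(m) = 3·2^m + 3^m.

Base case: t(1) = 9, and 3·2^1 + 3^1 = 6 + 3 = 9.
Assume t(j) = 3·2^j + 3^j for some j ≥ 1.
Then t(j+1) = 2t(j) + 3^j = 2·(3·2^j + 3^j) + 3^j = 3·2^{j+1} + 2·3^j + 3^j = 3·2^{j+1} + 3·3^j = 3·2^{j+1} + 3^{j+1}.
By induction, t(m) = 3·2^m + 3^m for all m ≥ 1.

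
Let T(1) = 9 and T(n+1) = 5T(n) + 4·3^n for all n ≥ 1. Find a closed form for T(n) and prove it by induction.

Claim: T(n) = 3·5^n − 2·3^n.

Base case: T(1) = 9, and 3·5^1 − 2·3^1 = 15 − 6 = 9.
Assume T(r) = 3·5^r − 2·3^r for some r ≥ 1.
Then T(r+1) = 5T(r) + 4·3^r = 5·(3·5^r − 2·3^r) + 4·3^r = 3·5^{r+1} − 10·3^r + 4·3^r = 3·5^{r+1} − 6·3^r = 3·5^{r+1} − 2·3^{r+1}.
So the formula holds for r+1, and by induction T(n) = 3·5^n − 2·3^n for all n ≥ 1.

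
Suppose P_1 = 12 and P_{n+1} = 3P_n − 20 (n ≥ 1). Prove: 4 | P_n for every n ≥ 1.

Base case: P_1 = 12 = 4·3, so 4 | P_1.
Assume 4 | P_m, so P_m = 4t for some integer t.
Then P_{m+1} = 3P_m − 20 = 3·(4t) − 20 = 4(3t − 5), so 4 | P_{m+1}.
This completes the inductive step, so 4 | P_n for all n ≥ 1.

4 | P_n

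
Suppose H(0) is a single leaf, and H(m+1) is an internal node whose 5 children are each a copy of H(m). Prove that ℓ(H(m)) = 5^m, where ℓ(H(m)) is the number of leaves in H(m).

Base case: ℓ(H(0)) = 1, and 5^0 = 1.
Assume ℓ(H(k)) = 5^k.
Then ℓ(H(k+1)) = 5·ℓ(H(k)) = 5·5^k = 5^{k+1}.
So the formula holds for k+1, and by induction ℓ(H(m)) = 5^m for all m ≥ 0.

ℓ(H(m)) = 5^m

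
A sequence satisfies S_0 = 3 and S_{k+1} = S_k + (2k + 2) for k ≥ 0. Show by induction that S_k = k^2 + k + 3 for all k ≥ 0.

Base case: S_0 = 3, and 0^2 + 0 + 3 = 3.
Assume S_r = r^2 + r + 3.
Then S_{r+1} = S_r + (2r + 2) = (r^2 + r + 3) + (2r + 2) = r^2 + 3r + 5,
and (r+1)^2 + (r+1) + 3 = r^2 + 3r + 5.
Hence S_k = k^2 + k + 3 for every k ≥ 0, by induction.

S_k = k^2 + k + 3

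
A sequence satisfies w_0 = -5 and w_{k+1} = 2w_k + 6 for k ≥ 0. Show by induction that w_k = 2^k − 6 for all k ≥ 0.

Base case: w_0 = -5, and 2^0 − 6 = 1 − 6 = -5.
Assume w_j = 2^j − 6 for some j ≥ 0.
Then w_{j+1} = 2w_j + 6 = 2·(2^j − 6) + 6 = 2^{j+1} − 12 + 6 = 2^{j+1} − 6.
By induction, w_k = 2^k − 6 for all k ≥ 0.

w_k = 2^k − 6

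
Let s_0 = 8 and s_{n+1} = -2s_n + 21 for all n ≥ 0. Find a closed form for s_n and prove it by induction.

Claim: s_n = (-2)^n + 7.

Base case: s_0 = 8, and (-2)^0 + 7 = 1 + 7 = 8.
Assume s_k = (-2)^k + 7 for some k ≥ 0.
Then s_{k+1} = -2s_k + 21 = -2·((-2)^k + 7) + 21 = -2·(-2)^k − 14 + 21 = (-2)^{k+1} + 7.
By induction, s_n = (-2)^n + 7 for all n ≥ 0.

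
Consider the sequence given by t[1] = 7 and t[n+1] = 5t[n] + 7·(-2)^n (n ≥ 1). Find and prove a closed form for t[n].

Claim: t[n] = 5^n − (-2)^n.

Base case: t[1] = 7, and 5^1 − (-2)^1 = 5 + 2 = 7.
Assume t[j] = 5^j − (-2)^j for some j ≥ 1.
Then t[j+1] = 5t[j] + 7·(-2)^j = 5·(5^j − (-2)^j) + 7·(-2)^j = 5^{j+1} − 5·(-2)^j + 7·(-2)^j = 5^{j+1} + 2·(-2)^j = 5^{j+1} − (-2)^{j+1}.
So the formula holds for j+1, and by induction t[n] = 5^n − (-2)^n for all n ≥ 1.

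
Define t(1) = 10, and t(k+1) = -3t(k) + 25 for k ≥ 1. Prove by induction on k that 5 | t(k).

Base case: t(1) = 10 = 5·2, so 5 | t(1).
Assume 5 | t(r), so t(r) = 5s for some integer s.
Then t(r+1) = -3t(r) + 25 = -3·(5s) + 25 = 5(-3s + 5), so 5 | t(r+1).
By induction, 5 | t(k) for all k ≥ 1.

5 | t(k)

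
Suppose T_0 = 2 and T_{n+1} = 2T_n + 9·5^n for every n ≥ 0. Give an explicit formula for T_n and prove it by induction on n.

Claim: T_n = -2^n + 3·5^n.

Base case: T_0 = 2, and -2^0 + 3·5^0 = -1 + 3 = 2.
Assume T_m = -2^m + 3·5^m for some m ≥ 0.
Then T_{m+1} = 2T_m + 9·5^m = 2·(-2^m + 3·5^m) + 9·5^m = -2^{m+1} + 6·5^m + 9·5^m = -2^{m+1} + 15·5^m = -2^{m+1} + 3·5^{m+1}.
Hence T_n = -2^n + 3·5^n for every n ≥ 0, by induction.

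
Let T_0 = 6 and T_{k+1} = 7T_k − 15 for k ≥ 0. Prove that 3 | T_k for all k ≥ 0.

Base case: T_0 = 6 = 3·2, so 3 | T_0.
Assume 3 | T_m, so T_m = 3t for some integer t.
Then T_{m+1} = 7T_m − 15 = 7·(3t) − 15 = 3(7t − 5), so 3 | T_{m+1}.
So the property holds for m+1, and by induction 3 | T_k for all k ≥ 0.

3 | T_k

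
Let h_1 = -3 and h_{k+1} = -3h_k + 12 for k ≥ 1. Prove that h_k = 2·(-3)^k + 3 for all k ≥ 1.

Base case: h_1 = -3, and 2·(-3)^1 + 3 = -6 + 3 = -3.
Assume h_m = 2·(-3)^m + 3 for some m ≥ 1.
Then h_{m+1} = -3h_m + 12 = -3·(2·(-3)^m + 3) + 12 = -6·(-3)^m − 9 + 12 = 2·(-3)^{m+1} + 3.
This completes the inductive step, so h_k = 2·(-3)^k + 3 for all k ≥ 1.

h_k = 2·(-3)^k + 3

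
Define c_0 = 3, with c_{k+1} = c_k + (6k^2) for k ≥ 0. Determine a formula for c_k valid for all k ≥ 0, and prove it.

Claim: c_k = 2k^3 − 3k^2 + k + 3.

Base case: c_0 = 3, and 2·0^3 − 3·0^2 + 0 + 3 = 3.
Assume c_j = 2j^3 − 3j^2 + j + 3.
Then c_{j+1} = c_j + (6j^2) = (2j^3 − 3j^2 + j + 3) + (6j^2) = 2j^3 + 3j^2 + j + 3,
and 2·(j+1)^3 − 3·(j+1)^2 + (j+1) + 3 = 2j^3 + 3j^2 + j + 3.
Hence c_k = 2k^3 − 3k^2 + k + 3 for every k ≥ 0, by induction.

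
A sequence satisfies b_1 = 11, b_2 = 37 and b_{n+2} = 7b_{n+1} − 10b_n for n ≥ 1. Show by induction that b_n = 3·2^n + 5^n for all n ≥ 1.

Base cases: b_1 = 11 and 3·2^1 + 5^1 = 11; b_2 = 37 and 3·2^2 + 5^2 = 37.
Assume b_j = 3·2^j + 5^j for all 1 ≤ j ≤ m, where m ≥ 2.
Then b_{m+1} = 7b_m − 10b_{m−1} = 7·(3·2^m + 5^m) − 10·(3·2^{m−1} + 5^{m−1}) = 3·(7·2 − 10)2^{m−1} + (7·5 − 10)5^{m−1} = 12·2^{m−1} + 25·5^{m−1} = 3·2^{m+1} + 5^{m+1}.
So the formula holds for m+1, and by strong induction b_n = 3·2^n + 5^n for all n ≥ 1.

b_n = 3·2^n + 5^n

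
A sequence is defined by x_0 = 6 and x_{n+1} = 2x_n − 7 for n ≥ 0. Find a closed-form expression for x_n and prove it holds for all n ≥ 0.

Claim: x_n = -2^n + 7.

Base case: x_0 = 6, and -2^0 + 7 = -1 + 7 = 6.
Assume x_r = -2^r + 7 for some r ≥ 0.
Then x_{r+1} = 2x_r − 7 = 2·(-2^r + 7) − 7 = -2^{r+1} + 14 − 7 = -2^{r+1} + 7.
By induction, x_n = -2^n + 7 for all n ≥ 0.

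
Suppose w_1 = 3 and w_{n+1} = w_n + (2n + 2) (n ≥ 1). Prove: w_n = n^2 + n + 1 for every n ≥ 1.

Base case: w_1 = 3, and 1^2 + 1 + 1 = 3.
Assume w_k = k^2 + k + 1.
Then w_{k+1} = w_k + (2k + 2) = (k^2 + k + 1) + (2k + 2) = k^2 + 3k + 3,
and (k+1)^2 + (k+1) + 1 = k^2 + 3k + 3.
Hence w_n = n^2 + n + 1 for every n ≥ 1, by induction.

w_n = n^2 + n + 1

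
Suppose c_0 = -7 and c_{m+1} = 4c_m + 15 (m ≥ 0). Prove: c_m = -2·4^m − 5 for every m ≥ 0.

Base case: c_0 = -7, and -2·4^0 − 5 = -2 − 5 = -7.
Assume c_j = -2·4^j − 5 for some j ≥ 0.
Then c_{j+1} = 4c_j + 15 = 4·(-2·4^j − 5) + 15 = -8·4^j − 20 + 15 = -2·4^{j+1} − 5.
Hence c_m = -2·4^m − 5 for every m ≥ 0, by induction.

c_m = -2·4^m − 5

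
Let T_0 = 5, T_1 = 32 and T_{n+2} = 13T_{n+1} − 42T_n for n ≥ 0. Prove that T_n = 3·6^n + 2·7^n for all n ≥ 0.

Base cases: T_0 = 5 and 3·6^0 + 2·7^0 = 5; T_1 = 32 and 3·6^1 + 2·7^1 = 32.
Assume T_i = 3·6^i + 2·7^i for all 0 ≤ i ≤ j, where j ≥ 1.
Then T_{j+1} = 13T_j − 42T_{j−1} = 13·(3·6^j + 2·7^j) − 42·(3·6^{j−1} + 2·7^{j−1}) = 3·(13·6 − 42)6^{j−1} + 2·(13·7 − 42)7^{j−1} = 108·6^{j−1} + 98·7^{j−1} = 3·6^{j+1} + 2·7^{j+1}.
This completes the inductive step, so T_n = 3·6^n + 2·7^n for all n ≥ 0.

T_n = 3·6^n + 2·7^n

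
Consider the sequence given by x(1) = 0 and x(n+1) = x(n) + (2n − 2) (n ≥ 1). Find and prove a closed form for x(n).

Claim: x(n) = n^2 − 3n + 2.

Base case: x(1) = 0, and 1^2 − 3·1 + 2 = 0.
Assume x(r) = r^2 − 3r + 2.
Then x(r+1) = x(r) + (2r − 2) = (r^2 − 3r + 2) + (2r − 2) = r^2 − r,
and (r+1)^2 − 3·(r+1) + 2 = r^2 − r.
Hence x(n) = n^2 − 3n + 2 for every n ≥ 1, by induction.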